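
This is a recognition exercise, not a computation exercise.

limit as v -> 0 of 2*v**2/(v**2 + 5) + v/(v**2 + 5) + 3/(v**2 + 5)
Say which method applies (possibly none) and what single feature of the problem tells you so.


Technique: no special technique — no denominator vanishes and nothing blows up at 0: direct substitution is the whole computation.


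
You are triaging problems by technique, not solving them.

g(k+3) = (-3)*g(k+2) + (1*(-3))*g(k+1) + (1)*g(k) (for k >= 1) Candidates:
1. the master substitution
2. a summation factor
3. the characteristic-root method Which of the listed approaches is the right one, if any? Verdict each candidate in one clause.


Diagnosis: the characteristic-root method — fixed numeric weights on consecutive terms and no forcing term added: the root method in its home territory.
- the master substitution — the recursion steps by a constant offset, so exponential reindexing is pointless.
- a summation factor — the recurrence reaches back more than one step, outside the first-order family a summation factor normalizes.
- the characteristic-root method — applies; the problem has the shape this method handles.


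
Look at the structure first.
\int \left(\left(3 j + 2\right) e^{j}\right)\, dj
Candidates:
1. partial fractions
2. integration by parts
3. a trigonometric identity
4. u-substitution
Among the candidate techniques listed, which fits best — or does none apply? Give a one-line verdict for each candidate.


Diagnosis: integration by parts — a polynomial factor 3 j + 2 multiplies e^{j}; differentiating 3 j + 2 lowers its degree while e^{j} integrates cleanly, so parts wins.
- partial fractions: the expression is not a ratio of polynomials that decomposes further.
- integration by parts — yes, a natural case for it.
- a trigonometric identity — no sine or cosine appears, so there is nothing for a trigonometric identity to act on.
- u-substitution: no subexpression of the integrand pairs with its own derivative as a factor — individual terms may offer their own substitutions, but any change of variable covering the whole integral would have to be constructed from outside the expression.


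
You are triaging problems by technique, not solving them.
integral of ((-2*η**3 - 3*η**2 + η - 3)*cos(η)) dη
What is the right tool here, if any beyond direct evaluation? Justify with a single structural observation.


Best approach: integration by parts — a polynomial factor -2*η**3 - 3*η**2 + η - 3 multiplies cos(η); differentiating -2*η**3 - 3*η**2 + η - 3 lowers its degree while cos(η) integrates cleanly, so parts wins.


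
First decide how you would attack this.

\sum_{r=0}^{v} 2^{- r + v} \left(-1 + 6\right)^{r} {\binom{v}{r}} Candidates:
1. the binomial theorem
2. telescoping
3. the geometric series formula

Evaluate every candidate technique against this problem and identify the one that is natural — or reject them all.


Technique: the binomial theorem — {\binom{v}{r}} weighting matched powers of (-1 + 6) and 2 is the expanded form of ((-1 + 6) + 2)^v — fold it back up.
- the binomial theorem — a fit — the right tool for this form.
- telescoping: writing out consecutive terms as given produces no pairwise cancellation.
- the geometric series formula — dividing successive terms gives an index-dependent quantity, not a constant.


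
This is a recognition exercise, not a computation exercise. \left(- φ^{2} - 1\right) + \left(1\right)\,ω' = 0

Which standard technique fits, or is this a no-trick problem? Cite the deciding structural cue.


Technique: no special technique — the slope is a pure function of φ; integrate both sides and be done.


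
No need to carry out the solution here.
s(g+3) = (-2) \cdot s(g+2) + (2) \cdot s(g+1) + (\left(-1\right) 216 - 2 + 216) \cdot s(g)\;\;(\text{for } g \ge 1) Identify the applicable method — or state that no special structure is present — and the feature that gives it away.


Diagnosis: the characteristic-root method — try a geometric ansatz r^g: constant coefficients turn the recurrence into one polynomial equation in r.


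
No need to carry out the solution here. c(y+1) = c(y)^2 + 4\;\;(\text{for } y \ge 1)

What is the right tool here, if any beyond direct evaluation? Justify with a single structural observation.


Method: no special technique — nonlinear feedback in the recursion rules out every root- or factor-based technique.


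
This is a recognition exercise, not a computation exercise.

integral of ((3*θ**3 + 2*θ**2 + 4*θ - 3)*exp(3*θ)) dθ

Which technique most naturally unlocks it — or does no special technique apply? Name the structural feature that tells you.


Method: integration by parts — a polynomial factor 3*θ**3 + 2*θ**2 + 4*θ - 3 multiplies exp(3*θ); differentiating 3*θ**3 + 2*θ**2 + 4*θ - 3 lowers its degree while exp(3*θ) integrates cleanly, so parts wins.


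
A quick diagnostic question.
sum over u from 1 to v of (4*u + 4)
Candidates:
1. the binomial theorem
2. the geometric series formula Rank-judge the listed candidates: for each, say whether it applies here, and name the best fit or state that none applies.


Technique: no special technique — the summand is a plain polynomial in u (expanding first if it arrives factored); standard power-sum formulas evaluate it term by term.
- the binomial theorem: the terms do not reassemble into a binomial power.
- the geometric series formula — consecutive terms are not related by a fixed multiplier.


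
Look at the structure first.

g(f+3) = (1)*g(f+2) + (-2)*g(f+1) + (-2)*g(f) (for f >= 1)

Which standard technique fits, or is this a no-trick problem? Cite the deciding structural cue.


Verdict: the characteristic-root method — the recurrence is linear and homogeneous with constant coefficients, so the ansatz r^f turns it into a polynomial equation for r.


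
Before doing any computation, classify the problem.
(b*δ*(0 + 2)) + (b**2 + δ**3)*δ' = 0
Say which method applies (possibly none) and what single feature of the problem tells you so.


Best approach: the exact-equation method — because the two cross partials coincide, the form is conservative as written — recover its potential in (b, δ).


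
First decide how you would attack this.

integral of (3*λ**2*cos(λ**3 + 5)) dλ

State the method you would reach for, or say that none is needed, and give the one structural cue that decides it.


Diagnosis: u-substitution — viewed as a product, the integrand is a composition evaluated at λ**3 + 5 times (a constant multiple of) that inner expression's derivative, so u = λ**3 + 5 makes it elementary.


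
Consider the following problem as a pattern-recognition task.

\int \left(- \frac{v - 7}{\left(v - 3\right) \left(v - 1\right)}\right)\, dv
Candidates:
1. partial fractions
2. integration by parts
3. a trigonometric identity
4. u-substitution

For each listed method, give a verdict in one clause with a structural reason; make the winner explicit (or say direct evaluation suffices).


Best approach: partial fractions — a proper rational integrand whose denominator splits into simpler factors — decompose into partial fractions first.
- partial fractions — yes — fits the structure here.
- integration by parts — no split into a nonconstant polynomial times one of the standard kernels — exp, sine, or cosine of a linear argument, or a logarithm — applies here.
- a trigonometric identity: there is no trigonometric structure at all — the integrand carries no sine or cosine to rewrite.
- u-substitution — no subexpression of the integrand pairs with its own derivative as a factor — individual terms may offer their own substitutions, but any change of variable covering the whole integral would have to be constructed from outside the expression.


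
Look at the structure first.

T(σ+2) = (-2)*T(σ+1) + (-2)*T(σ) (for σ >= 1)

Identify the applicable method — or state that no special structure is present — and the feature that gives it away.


Verdict: the characteristic-root method — because shifting σ leaves the equation's coefficients unchanged, exponential trials reduce it to algebra.


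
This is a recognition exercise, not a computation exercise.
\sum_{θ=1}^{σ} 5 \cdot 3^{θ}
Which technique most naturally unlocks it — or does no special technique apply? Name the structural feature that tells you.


Best approach: the geometric series formula — consecutive terms stand in a fixed index-free ratio — the geometric sum formula closes it.


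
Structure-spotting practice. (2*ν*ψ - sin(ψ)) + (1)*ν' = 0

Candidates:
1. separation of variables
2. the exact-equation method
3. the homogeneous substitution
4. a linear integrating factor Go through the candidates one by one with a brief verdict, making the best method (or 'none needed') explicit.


Best approach: a linear integrating factor — linear in the unknown with genuine forcing: multiply through by the exponential of the integrated coefficient and the left side closes into one derivative.
- separation of variables: the two dependences do not factor apart.
- the exact-equation method — the cross partial derivatives disagree, so no single potential exists.
- the homogeneous substitution: the ratio substitution does not collapse this equation.
- a linear integrating factor: yes, a natural case for it.


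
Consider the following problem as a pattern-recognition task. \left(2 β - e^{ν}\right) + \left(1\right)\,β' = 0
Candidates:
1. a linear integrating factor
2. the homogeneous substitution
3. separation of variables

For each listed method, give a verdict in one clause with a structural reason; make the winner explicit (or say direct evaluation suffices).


Verdict: a linear integrating factor — β enters only linearly with coefficient 2; multiply by exp of the integral of 2 and the left side becomes one derivative.
- a linear integrating factor — a fit — the right tool for this form.
- the homogeneous substitution — the ratio substitution does not collapse this equation.
- separation of variables — no division isolates the independent variable from the unknown.


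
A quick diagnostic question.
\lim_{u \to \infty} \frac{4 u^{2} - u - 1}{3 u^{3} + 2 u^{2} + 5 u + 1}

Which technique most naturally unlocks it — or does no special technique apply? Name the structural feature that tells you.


Diagnosis: dominant-term comparison — divide by the highest power of u present: lower-order terms vanish and the dominant ratio remains. Differentiating the expression as a single quotient would eventually settle it as well; matching dominant growth settles it immediately.


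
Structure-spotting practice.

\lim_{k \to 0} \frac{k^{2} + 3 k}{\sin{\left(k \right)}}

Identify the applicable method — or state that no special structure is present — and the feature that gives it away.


Technique: l'Hôpital's rule (0/0) — numerator and denominator both vanish at 0 — a genuine 0/0 form, which is exactly when l'Hôpital applies. Known elementary limits would finish this too — the rule just bypasses the case analysis.


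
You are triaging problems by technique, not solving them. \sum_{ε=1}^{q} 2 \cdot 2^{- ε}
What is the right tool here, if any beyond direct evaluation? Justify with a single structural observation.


Diagnosis: the geometric series formula — consecutive terms stand in a fixed index-free ratio — the geometric sum formula closes it.


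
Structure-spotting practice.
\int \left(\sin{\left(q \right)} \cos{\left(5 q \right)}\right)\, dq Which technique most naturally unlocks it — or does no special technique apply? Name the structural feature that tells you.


Diagnosis: a trigonometric identity — \sin{\left(q \right)} \cos{\left(5 q \right)} is a beat pattern — rewrite the product as a sum of single-frequency waves before integrating.


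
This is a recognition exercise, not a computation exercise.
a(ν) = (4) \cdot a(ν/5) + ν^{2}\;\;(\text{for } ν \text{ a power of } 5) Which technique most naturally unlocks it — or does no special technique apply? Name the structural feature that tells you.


Best approach: the master substitution — the argument contracts 5-fold per step: reindex ν exponentially and solve the linear recurrence in the new index.


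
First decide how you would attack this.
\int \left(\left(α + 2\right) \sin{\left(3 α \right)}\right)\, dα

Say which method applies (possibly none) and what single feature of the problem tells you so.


Diagnosis: integration by parts — α + 2 dies after finitely many derivatives while \sin{\left(3 α \right)} cycles under integration — the tabular/parts setup.


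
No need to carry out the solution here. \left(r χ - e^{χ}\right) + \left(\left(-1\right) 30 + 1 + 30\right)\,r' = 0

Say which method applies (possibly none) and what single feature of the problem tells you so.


Diagnosis: a linear integrating factor — first power of r, nonzero forcing: the integrating-factor recipe applies verbatim with p = χ.


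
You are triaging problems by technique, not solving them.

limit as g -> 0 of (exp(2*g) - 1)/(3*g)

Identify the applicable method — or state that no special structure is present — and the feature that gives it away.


Best approach: l'Hôpital's rule (0/0) — substituting 0 gives 0 over 0; differentiate top and bottom once and re-evaluate. Expanding numerator and denominator to first order gives the same value — the rule automates exactly that.


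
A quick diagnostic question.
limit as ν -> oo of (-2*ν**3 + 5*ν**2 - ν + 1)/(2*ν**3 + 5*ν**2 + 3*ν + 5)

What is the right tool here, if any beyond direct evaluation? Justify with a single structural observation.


Technique: dominant-term comparison — growth-rate triage: the leading powers of ν decide the limit, everything else is noise. l'Hôpital's at-infinity variant applies to the expression viewed as a single quotient; the leading-term comparison is the direct route.


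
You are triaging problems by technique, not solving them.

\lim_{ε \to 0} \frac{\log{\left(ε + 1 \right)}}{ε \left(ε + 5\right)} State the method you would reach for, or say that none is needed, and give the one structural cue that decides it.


Technique: l'Hôpital's rule (0/0) — substituting 0 gives 0 over 0; differentiate top and bottom once and re-evaluate. The standard small-argument limits would also carry it; the rule is the systematic route.


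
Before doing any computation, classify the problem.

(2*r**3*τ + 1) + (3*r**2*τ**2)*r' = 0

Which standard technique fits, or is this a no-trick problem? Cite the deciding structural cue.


Method: the exact-equation method — 2*r**3*τ + 1 and 3*r**2*τ**2 pass the exactness check on the nose, so no integrating factor in τ or r is needed at all.


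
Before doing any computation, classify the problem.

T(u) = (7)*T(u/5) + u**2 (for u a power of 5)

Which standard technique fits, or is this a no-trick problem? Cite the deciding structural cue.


Diagnosis: the master substitution — the index is divided (u/5), not shifted — substitute u = 5^m to straighten it into a shift recurrence.


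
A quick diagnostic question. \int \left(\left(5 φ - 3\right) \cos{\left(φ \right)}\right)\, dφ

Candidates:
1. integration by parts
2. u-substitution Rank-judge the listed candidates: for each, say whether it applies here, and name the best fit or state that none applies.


Diagnosis: integration by parts — the integrand splits as 5 φ - 3 times \cos{\left(φ \right)} — repeatedly differentiating the polynomial part kills it, which is the parts ladder.
- integration by parts — yes — fits the structure here.
- u-substitution — no subexpression of the integrand serves as a whole-integral substitution inner — individual terms may offer their own, but none carries its derivative as a factor of the full integrand; a working change of variable would have to be constructed from outside the expression.


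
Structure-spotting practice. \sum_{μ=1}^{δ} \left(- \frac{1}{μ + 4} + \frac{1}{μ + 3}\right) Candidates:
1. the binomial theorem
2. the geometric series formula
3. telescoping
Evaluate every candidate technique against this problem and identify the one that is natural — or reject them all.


Method: telescoping — the summand is \frac{1}{μ + 3} minus the same expression shifted by one, so consecutive terms cancel in pairs.
- the binomial theorem: there is no pair of bases whose matched powers would reassemble into a single binomial power.
- the geometric series formula: the term-to-term ratio drifts with the index — the one thing the geometric formula cannot absorb.
- telescoping: applies; the problem has the shape this method handles.


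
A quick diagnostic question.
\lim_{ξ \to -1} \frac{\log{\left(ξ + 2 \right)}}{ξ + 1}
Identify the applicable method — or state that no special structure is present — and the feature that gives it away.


Method: l'Hôpital's rule (0/0) — both numerator and denominator vanish at -1: the genuine 0/0 indeterminate that l'Hôpital exists for. Expanding numerator and denominator to first order gives the same value — the rule automates exactly that.


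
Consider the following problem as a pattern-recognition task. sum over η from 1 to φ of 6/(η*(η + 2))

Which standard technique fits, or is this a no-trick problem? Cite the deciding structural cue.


Verdict: telescoping — integer-spaced poles in 6/(η*(η + 2)) are the telescoping signature in disguise.


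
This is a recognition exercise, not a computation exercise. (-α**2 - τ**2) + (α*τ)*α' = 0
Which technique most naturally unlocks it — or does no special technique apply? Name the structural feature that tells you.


Verdict: the homogeneous substitution — the slope's numerator and denominator have matching total degree, so it depends only on α/τ and the ratio substitution collapses it. A Bernoulli rewrite works here as the equation stands — the homogeneous substitution is the more immediate reading.


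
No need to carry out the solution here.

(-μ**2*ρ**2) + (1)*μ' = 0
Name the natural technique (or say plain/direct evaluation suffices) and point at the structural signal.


Best approach: separation of variables — solved for the derivative, the right side factors as ρ**2 times μ**2 — all ρ-dependence separates from all μ-dependence.


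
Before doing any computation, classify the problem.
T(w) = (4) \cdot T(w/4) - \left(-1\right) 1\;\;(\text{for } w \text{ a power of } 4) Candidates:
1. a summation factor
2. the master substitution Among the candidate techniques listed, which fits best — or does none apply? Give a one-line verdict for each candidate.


Method: the master substitution — the argument shrinks by the factor 4, so measure the index on a logarithmic scale and the recursion becomes a shift.
- a summation factor — a divided-index call is outside the fixed-shift first-order family a summation factor normalizes.
- the master substitution: yes — fits the structure here.


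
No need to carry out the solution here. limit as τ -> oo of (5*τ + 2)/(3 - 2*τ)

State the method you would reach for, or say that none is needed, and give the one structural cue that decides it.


Method: dominant-term comparison — divide by the highest power of τ present: lower-order terms vanish and the dominant ratio remains. Viewed as a single quotient this is an ∞/∞ form — an at-infinity application of l'Hôpital's rule would also resolve it; comparing leading growth reads the answer without differentiating.


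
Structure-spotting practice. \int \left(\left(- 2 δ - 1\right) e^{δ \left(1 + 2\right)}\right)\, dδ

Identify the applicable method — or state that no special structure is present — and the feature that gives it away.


Verdict: integration by parts — a polynomial factor - 2 δ - 1 multiplies e^{δ \left(1 + 2\right)}; differentiating - 2 δ - 1 lowers its degree while e^{δ \left(1 + 2\right)} integrates cleanly, so parts wins.


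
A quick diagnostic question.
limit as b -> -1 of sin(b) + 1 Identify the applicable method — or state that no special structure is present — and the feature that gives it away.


Technique: no special technique — no vanishing denominator and no indeterminate clash at the point — evaluation is immediate.


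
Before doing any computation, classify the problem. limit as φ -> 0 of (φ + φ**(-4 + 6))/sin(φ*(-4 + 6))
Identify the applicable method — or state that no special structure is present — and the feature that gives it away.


Diagnosis: l'Hôpital's rule (0/0) — both numerator and denominator vanish at 0: the genuine 0/0 indeterminate that l'Hôpital exists for. The standard small-argument limits would also carry it; the rule is the systematic route.


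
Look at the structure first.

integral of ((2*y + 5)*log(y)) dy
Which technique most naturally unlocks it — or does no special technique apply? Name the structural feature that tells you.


Method: integration by parts — choose u = log(y): one derivative turns the logarithm algebraic, and the remaining factor 2*y + 5 integrates term by term under the power rule.


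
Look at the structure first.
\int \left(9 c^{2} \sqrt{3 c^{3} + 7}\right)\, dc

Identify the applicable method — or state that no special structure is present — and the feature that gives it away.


Best approach: u-substitution — viewed as a product, the integrand is a composition evaluated at 3 c^{3} + 7 times (a constant multiple of) that inner expression's derivative, so u = 3 c^{3} + 7 makes it elementary.


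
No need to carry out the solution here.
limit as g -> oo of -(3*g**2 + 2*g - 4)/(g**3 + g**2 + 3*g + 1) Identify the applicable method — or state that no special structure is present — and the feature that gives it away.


Method: dominant-term comparison — at large g only the top-degree terms survive; compare the leading terms and the limit falls out. Differentiating the expression as a single quotient would eventually settle it as well; matching dominant growth settles it immediately.


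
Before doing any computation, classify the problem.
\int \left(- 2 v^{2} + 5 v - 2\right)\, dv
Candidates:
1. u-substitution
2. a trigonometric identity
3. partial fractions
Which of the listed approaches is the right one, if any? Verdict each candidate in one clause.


Verdict: no special technique — the integrand is a sum of constant multiples of powers of v — integrate term by term.
- u-substitution — no substitution does more than relabel what direct integration already handles.
- a trigonometric identity — there is no trigonometric structure at all — the integrand carries no sine or cosine to rewrite.
- partial fractions: the expression is not a ratio of polynomials that decomposes further.


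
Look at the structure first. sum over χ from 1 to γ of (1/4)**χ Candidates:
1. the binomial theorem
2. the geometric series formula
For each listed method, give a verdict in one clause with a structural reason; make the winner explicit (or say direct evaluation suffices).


Method: the geometric series formula — each term is 1/4 times the previous one, so the geometric-series formula applies directly.
- the binomial theorem: the terms do not reassemble into a binomial power.
- the geometric series formula: yes — fits the structure here.


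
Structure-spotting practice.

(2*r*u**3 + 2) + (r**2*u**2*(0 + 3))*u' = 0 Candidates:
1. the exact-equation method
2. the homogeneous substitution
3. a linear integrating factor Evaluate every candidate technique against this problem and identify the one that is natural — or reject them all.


Diagnosis: the exact-equation method — because the two cross partials coincide, the form is conservative as written — recover its potential in (r, u).
- the exact-equation method: yes — fits the structure here.
- the homogeneous substitution: the ratio of the variables does not determine the slope.
- a linear integrating factor: a nonlinear term in the unknown puts this outside the integrating-factor template.


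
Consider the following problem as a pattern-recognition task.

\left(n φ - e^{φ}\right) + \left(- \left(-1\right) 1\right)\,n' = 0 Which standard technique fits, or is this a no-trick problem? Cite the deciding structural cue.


Verdict: a linear integrating factor — n appears only to the first power with coefficient φ — the classic integrating-factor setup.


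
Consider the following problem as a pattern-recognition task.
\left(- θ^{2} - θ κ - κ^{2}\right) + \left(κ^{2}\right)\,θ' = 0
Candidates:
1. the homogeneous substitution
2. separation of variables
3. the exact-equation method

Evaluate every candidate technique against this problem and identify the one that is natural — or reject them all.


Verdict: the homogeneous substitution — solved for the derivative, the right side is unchanged under scaling κ and θ together — it depends only on the ratio θ/κ, so substitute a single ratio variable.
- the homogeneous substitution — yes — fits the structure here.
- separation of variables: the two dependences do not factor apart.
- the exact-equation method — the mixed partial derivatives differ, so the left side is not a total differential.


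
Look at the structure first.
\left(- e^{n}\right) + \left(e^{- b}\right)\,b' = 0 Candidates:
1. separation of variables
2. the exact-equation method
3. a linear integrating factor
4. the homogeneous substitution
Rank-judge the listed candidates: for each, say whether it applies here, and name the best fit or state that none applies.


Best approach: separation of variables — one side of the product carries the independent variable, the other the unknown — the textbook separation shape.
- separation of variables: applies; the problem has the shape this method handles.
- the exact-equation method — any potential here is of the trivial single-variable kind; the exact method earns its name only with genuine cross terms.
- a linear integrating factor: a nonlinear term in the unknown puts this outside the integrating-factor template.
- the homogeneous substitution — the slope does not depend on the ratio of the variables alone.


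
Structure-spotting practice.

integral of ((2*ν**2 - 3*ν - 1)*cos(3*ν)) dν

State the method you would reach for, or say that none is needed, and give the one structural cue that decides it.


Method: integration by parts — the integrand splits as 2*ν**2 - 3*ν - 1 times cos(3*ν) — repeatedly differentiating the polynomial part kills it, which is the parts ladder.


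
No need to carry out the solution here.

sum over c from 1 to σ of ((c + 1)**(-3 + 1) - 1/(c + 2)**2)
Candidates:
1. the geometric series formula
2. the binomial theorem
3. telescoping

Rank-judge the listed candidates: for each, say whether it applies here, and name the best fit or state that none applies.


Method: telescoping — this sum is a zipper: each term contributes (c + 1)**(-3 + 1) and removes the next index's value, which the following term puts back, closing term by term.
- the geometric series formula — the term-to-term ratio drifts with the index — the one thing the geometric formula cannot absorb.
- the binomial theorem — there is no pair of bases whose matched powers would reassemble into a single binomial power.
- telescoping: yes — fits the structure here.


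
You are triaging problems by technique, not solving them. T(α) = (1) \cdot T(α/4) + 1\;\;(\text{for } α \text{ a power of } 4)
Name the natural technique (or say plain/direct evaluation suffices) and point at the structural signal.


Technique: the master substitution — the argument contracts 4-fold per step: reindex α exponentially and solve the linear recurrence in the new index.


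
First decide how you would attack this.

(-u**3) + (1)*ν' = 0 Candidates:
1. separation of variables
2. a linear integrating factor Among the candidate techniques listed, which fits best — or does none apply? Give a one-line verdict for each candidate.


Verdict: no special technique — with ν absent the equation is not coupled at all: direct integration in u.
- separation of variables: any separation here is vacuous (nothing depends on the unknown); direct integration is the honest label.
- a linear integrating factor — with the unknown absent the integrating factor is a formality; direct integration is the working structure.


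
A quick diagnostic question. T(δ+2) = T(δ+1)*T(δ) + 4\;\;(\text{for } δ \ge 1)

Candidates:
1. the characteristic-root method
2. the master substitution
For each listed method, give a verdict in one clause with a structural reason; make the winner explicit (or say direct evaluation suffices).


Method: no special technique — the unknown sequence enters the update nonlinearly, so no linear method fits the recurrence as written — direct iteration remains.
- the characteristic-root method: the recursion is nonlinear in the sequence values, so no linear-modes ansatz applies.
- the master substitution — the recursion steps by a constant offset, so exponential reindexing is pointless.


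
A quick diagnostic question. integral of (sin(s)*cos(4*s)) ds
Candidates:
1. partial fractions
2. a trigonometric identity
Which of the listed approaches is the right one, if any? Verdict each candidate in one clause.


Best approach: a trigonometric identity — split sin(s)*cos(4*s) with the angle-addition identities: the resulting sum integrates term by term.
- partial fractions — there is no rational-function structure to decompose.
- a trigonometric identity: yes — fits the structure here.


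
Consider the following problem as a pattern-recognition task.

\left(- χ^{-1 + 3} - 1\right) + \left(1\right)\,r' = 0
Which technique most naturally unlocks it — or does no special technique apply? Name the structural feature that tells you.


Verdict: no special technique — the slope is a function of χ alone, so integrate both sides directly.


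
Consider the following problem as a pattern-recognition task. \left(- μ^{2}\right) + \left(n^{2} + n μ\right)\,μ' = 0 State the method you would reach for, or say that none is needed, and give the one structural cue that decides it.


Technique: the homogeneous substitution — scaling n and μ together leaves the slope fixed — it depends only on μ/n, so substitute the ratio. Rewriting — with the variables' roles exchanged where the shape demands it — would expose a Bernoulli structure too; the homogeneous substitution simply reads the degrees directly.


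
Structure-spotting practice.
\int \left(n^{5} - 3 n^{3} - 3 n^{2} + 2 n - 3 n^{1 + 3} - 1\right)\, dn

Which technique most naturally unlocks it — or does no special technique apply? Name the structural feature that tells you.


Diagnosis: no special technique — a term-by-term power-rule job in n; no substitution or rearrangement earns its keep here.


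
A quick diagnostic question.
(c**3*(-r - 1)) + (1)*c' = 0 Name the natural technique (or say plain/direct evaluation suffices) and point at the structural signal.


Verdict: separation of variables — one side of the product carries the independent variable, the other the unknown — the textbook separation shape.


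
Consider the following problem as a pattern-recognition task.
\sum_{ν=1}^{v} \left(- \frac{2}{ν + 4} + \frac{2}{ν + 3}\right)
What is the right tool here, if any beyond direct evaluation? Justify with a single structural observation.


Verdict: telescoping — difference-of-shifts structure (each term adds \frac{2}{ν + 3}, then subtracts its one-index-advanced value, which the following term adds back) leaves only the first and last pieces standing.


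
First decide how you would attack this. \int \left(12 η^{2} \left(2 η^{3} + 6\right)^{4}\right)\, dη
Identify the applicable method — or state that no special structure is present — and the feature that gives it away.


Technique: u-substitution — spotting that 12 η^{2} is a constant multiple of the derivative of 2 η^{3} + 6 is the key observation — substitute u = 2 η^{3} + 6 and the integral becomes one-dimensional in u. Brute-force expansion works too — the substitution sees the structure instead of grinding through terms.


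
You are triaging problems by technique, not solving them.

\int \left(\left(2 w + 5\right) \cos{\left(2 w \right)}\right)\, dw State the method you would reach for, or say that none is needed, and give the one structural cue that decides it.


Diagnosis: integration by parts — a polynomial 2 w + 5 against the kernel \cos{\left(2 w \right)} is the signature bounded-ladder case for integration by parts.


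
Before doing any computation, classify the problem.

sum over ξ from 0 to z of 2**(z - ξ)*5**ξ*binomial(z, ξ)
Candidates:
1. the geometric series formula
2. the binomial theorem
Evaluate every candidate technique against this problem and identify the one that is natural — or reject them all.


Best approach: the binomial theorem — binomial(z, ξ) weighting matched powers of 5 and 2 is the expanded form of (5 + 2)^z — fold it back up.
- the geometric series formula — consecutive terms are not related by a fixed multiplier.
- the binomial theorem — applicable, and directly so.


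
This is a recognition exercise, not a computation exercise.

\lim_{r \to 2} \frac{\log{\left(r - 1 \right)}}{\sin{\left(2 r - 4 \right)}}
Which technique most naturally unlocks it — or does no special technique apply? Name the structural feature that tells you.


Best approach: l'Hôpital's rule (0/0) — both numerator and denominator vanish at 2: the genuine 0/0 indeterminate that l'Hôpital exists for. The standard small-argument limits would also carry it; the rule is the systematic route.


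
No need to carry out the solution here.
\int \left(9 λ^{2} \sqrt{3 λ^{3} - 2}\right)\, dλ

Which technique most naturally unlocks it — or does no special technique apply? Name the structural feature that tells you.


Diagnosis: u-substitution — gathered as a product, the integrand carries the factor 9 λ^{2} — up to a constant, the derivative of the inner expression 3 λ^{3} - 2 — so u = 3 λ^{3} - 2 collapses the integral.


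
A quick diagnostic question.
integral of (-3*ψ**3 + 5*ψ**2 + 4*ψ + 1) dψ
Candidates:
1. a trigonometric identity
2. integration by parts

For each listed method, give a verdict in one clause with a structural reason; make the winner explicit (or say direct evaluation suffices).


Diagnosis: no special technique — a term-by-term power-rule job in ψ; no substitution or rearrangement earns its keep here.
- a trigonometric identity: with no trigonometric functions present, identity rewriting has no target.
- integration by parts — splitting off a factor buys nothing — the integrand integrates directly without parts.


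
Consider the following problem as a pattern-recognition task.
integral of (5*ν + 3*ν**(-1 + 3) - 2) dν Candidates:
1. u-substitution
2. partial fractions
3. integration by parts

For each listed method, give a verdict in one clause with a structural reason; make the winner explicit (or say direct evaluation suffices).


Verdict: no special technique — scan for structure and find none: constant multiples of powers of ν, integrate directly.
- u-substitution — any workable substitution here is cosmetic — the integrand is already in directly integrable form.
- partial fractions: the expression is not a ratio of polynomials that decomposes further.
- integration by parts: splitting off a factor buys nothing — the integrand integrates directly without parts.


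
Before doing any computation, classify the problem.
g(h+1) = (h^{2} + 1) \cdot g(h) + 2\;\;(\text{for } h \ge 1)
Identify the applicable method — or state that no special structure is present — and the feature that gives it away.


Best approach: a summation factor — one-term recursion with variable weight h^{2} + 1 is solved by product normalization, not by root-finding.


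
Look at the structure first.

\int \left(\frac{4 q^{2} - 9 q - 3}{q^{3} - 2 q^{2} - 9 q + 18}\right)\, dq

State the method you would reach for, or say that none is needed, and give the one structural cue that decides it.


Best approach: partial fractions — the denominator q^{3} - 2 q^{2} - 9 q + 18 factors, so the quotient decomposes into elementary partial fractions term by term.


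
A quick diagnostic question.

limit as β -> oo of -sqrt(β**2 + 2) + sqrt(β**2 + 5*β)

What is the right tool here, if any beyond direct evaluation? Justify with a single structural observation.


Best approach: conjugate multiplication — the difference sqrt(β**2 + 5*β) - sqrt(β**2 + 2) is an ∞ − ∞ stalemate; its conjugate partner breaks the tie.


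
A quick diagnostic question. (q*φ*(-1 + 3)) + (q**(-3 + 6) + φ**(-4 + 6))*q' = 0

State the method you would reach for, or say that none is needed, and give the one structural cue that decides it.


Technique: the exact-equation method — because the two cross partials coincide, the form is conservative as written — recover its potential in (φ, q).


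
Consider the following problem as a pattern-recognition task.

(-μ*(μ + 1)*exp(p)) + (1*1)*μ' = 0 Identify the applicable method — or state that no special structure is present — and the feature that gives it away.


Verdict: separation of variables — separating collects all μ-dependence with the derivative and leaves all p-dependence opposite: variables separate. A Bernoulli rewrite would carry it as the equation stands — separating the variables needs no rearrangement either.


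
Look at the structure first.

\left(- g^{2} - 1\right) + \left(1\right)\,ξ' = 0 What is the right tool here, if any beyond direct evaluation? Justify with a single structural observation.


Method: no special technique — the slope is a function of g alone, so integrate both sides directly.


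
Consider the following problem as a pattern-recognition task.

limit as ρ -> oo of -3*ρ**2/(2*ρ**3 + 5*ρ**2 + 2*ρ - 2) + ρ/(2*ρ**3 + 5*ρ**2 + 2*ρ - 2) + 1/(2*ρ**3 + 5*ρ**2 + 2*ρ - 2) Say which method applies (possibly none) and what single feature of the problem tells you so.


Diagnosis: dominant-term comparison — at large ρ only the top-degree terms survive; compare the leading terms and the limit falls out. As a single quotient, the ∞/∞ shape would yield to repeated differentiation as well — the growth comparison gets there in one look.


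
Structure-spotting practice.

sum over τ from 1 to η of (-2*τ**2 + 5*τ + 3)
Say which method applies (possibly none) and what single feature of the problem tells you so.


Diagnosis: no special technique — with only polynomial terms in τ present, the classical sum-of-powers identities are all you need.


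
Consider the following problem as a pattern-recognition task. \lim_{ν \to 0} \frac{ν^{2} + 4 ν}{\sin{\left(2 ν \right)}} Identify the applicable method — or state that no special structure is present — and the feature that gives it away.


Diagnosis: l'Hôpital's rule (0/0) — the 0/0 form at 0 is the signature situation for l'Hôpital's rule. A first-order expansion at the point is an equally standard path; the rule packages it.


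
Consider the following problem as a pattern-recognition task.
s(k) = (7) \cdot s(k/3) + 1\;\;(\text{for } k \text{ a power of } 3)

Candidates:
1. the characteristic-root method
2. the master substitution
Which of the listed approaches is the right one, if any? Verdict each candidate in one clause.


Best approach: the master substitution — the argument contracts 3-fold per step: reindex k exponentially and solve the linear recurrence in the new index.
- the characteristic-root method: the recursion divides its index rather than shifting it — outside the constant-shift family the root method covers.
- the master substitution: applicable, and directly so.
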